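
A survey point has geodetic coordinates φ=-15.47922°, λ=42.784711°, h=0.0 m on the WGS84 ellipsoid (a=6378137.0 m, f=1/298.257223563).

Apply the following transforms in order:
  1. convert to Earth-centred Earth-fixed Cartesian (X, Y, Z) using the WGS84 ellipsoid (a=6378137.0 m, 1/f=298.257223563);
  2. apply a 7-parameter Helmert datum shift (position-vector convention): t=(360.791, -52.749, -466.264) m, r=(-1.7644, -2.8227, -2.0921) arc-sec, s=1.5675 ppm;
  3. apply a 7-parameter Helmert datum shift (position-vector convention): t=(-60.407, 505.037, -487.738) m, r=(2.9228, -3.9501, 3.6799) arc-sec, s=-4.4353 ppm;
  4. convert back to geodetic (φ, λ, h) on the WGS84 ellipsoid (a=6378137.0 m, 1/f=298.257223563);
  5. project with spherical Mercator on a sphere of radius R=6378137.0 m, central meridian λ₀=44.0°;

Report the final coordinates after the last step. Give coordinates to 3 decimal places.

start: φ=-15.479220°, λ=42.784711°, h=0.000 m
→ ECEF (a=6378137.000, f=1/298.257223563): X=4512269.8153, Y=4176171.6630, Z=-1691261.5177
→ Helmert 7p (PV): X=4512703.1821, Y=4176065.2259, Z=-1691704.4062
→ Helmert 7p (PV): X=4512580.6535, Y=4176656.2216, Z=-1692039.0452
→ geod (Bowring, a=6378137.000): φ=-15.48464709°, λ=42.78605736°, h=744.5920 m
→ merc (R=6378137.0, λ₀=44.0°): E=-135135.4762, N=-1745118.0408

E=-135135.476 m, N=-1745118.041 m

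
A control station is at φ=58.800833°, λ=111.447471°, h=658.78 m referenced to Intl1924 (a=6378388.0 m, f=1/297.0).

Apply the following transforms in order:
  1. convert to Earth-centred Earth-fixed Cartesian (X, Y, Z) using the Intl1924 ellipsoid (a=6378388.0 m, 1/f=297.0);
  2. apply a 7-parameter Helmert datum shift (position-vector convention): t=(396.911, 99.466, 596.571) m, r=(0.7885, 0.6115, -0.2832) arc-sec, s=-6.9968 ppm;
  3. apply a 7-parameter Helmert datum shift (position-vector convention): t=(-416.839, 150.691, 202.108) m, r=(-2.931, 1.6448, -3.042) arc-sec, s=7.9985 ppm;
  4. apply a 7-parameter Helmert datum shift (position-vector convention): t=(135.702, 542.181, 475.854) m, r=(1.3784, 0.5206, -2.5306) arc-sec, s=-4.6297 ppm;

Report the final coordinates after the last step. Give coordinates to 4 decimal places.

X=-1210963.1761 m, Y=3084044.2516 m, Z=5434415.3630 m

start: φ=58.800833°, λ=111.447471°, h=658.780 m
→ ECEF (a=6378388.000, f=1/297.0): X=-1211244.0362, Y=3083208.5902, Z=5433155.6581
→ Helmert 7p (PV): X=-1210818.3099, Y=3083267.3771, Z=5433729.5916
→ Helmert 7p (PV): X=-1211156.0311, Y=3083537.8003, Z=5433941.0034
→ Helmert 7p (PV): X=-1210963.1761, Y=3084044.2516, Z=5434415.3630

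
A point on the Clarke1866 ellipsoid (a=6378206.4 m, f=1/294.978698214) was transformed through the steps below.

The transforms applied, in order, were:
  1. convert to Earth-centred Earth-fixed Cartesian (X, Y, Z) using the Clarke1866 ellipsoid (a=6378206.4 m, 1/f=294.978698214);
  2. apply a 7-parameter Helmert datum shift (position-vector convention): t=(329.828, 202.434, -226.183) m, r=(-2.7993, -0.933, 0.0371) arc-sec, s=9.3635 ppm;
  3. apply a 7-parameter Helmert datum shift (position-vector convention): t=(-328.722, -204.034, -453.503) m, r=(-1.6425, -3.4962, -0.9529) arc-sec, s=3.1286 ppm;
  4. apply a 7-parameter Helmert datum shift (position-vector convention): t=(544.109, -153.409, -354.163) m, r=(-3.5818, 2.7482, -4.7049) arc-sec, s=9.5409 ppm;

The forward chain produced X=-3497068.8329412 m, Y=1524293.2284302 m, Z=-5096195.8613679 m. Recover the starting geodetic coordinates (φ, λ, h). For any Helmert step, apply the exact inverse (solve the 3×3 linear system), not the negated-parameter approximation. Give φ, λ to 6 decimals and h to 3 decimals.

start: X=-3497068.8329, Y=1524293.2284, Z=-5096195.8614 m
→ Helmert⁻¹: X=-3497546.4495, Y=1524440.8030, Z=-5095813.2080
→ Helmert⁻¹: X=-3497300.1950, Y=1524664.4842, Z=-5095272.3433
→ Helmert⁻¹: X=-3497620.0451, Y=1524517.5509, Z=-5094961.9426
→ geod (Bowring, a=6378206.400): φ=-53.35831200°, λ=156.44892100°, h=901.2440 m

φ=-53.358312°, λ=156.448921°, h=901.244 m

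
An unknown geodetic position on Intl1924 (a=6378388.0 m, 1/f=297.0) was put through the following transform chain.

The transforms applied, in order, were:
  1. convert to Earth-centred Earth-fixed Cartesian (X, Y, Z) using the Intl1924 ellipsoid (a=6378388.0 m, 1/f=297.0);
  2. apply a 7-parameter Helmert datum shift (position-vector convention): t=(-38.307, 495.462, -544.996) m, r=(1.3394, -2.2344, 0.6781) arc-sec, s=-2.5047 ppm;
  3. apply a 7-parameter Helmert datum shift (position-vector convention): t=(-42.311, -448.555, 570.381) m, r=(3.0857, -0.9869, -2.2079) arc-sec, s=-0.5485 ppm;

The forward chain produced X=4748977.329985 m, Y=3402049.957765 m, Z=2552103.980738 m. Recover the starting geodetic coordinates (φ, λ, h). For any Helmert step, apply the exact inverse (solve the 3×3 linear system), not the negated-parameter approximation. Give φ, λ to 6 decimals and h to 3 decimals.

start: X=4748977.3300, Y=3402049.9578, Z=2552103.9807 m
→ Helmert⁻¹: X=4748998.0316, Y=3402589.3829, Z=2551461.3747
→ Helmert⁻¹: X=4749087.0624, Y=3402103.4006, Z=2551939.2255
→ geod (Bowring, a=6378388.000): φ=23.73932300°, λ=35.61667500°, h=60.5460 m

φ=23.739323°, λ=35.616675°, h=60.546 m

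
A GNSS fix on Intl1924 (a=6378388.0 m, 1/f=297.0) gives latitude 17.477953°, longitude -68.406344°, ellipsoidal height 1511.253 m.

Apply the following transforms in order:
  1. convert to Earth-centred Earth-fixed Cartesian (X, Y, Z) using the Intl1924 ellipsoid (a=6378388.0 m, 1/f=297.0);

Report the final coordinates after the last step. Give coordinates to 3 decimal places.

X=2240221.586 m, Y=-5659984.743 m, Z=1903829.978 m

start: φ=17.477953°, λ=-68.406344°, h=1511.253 m
→ ECEF (a=6378388.000, f=1/297.0): X=2240221.5864, Y=-5659984.7427, Z=1903829.9785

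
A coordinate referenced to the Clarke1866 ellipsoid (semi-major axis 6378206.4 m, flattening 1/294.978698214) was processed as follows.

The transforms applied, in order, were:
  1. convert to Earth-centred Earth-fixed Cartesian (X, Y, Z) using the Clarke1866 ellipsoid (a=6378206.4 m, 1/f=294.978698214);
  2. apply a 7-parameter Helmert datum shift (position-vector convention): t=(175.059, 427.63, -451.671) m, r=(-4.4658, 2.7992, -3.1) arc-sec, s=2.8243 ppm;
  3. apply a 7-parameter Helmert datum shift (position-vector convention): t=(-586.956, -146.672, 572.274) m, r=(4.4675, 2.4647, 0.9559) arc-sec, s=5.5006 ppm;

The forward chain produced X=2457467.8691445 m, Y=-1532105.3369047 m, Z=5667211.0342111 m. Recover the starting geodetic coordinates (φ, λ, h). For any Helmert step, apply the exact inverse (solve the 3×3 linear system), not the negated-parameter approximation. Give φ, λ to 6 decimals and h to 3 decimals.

start: X=2457467.8691, Y=-1532105.3369, Z=5667211.0342 m
→ Helmert⁻¹: X=2457966.4932, Y=-1531838.8946, Z=5666670.1394
→ Helmert⁻¹: X=2457730.6149, Y=-1532347.9567, Z=5667105.9818
→ geod (Bowring, a=6378206.400): φ=63.08701600°, λ=-31.94274900°, h=3280.2120 m

φ=63.087016°, λ=-31.942749°, h=3280.212 m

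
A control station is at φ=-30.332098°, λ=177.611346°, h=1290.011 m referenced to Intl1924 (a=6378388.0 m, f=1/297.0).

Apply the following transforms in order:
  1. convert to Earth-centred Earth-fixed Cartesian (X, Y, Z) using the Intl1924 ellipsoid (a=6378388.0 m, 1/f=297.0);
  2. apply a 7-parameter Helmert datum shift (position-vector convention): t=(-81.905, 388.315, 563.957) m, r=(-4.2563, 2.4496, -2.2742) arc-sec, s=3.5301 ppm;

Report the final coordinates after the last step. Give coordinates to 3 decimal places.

X=-5506455.366 m, Y=230074.572 m, Z=-3202287.317 m

start: φ=-30.332098°, λ=177.611346°, h=1290.011 m
→ ECEF (a=6378388.000, f=1/297.0): X=-5506318.5180, Y=229690.8282, Z=-3202900.6214
→ Helmert 7p (PV): X=-5506455.3661, Y=230074.5724, Z=-3202287.3175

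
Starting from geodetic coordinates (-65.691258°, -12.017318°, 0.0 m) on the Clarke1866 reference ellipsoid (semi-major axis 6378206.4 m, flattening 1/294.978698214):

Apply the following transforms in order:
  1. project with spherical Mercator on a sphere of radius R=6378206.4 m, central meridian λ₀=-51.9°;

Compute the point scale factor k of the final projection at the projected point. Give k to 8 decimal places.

start: φ=-65.691258°, λ=-12.017318°, h=0.000 m
→ into merc (λ₀=-51.9°): φ=-65.69125800°, λ−λ₀=39.88268200°
scale k = 2.42922801

2.42922801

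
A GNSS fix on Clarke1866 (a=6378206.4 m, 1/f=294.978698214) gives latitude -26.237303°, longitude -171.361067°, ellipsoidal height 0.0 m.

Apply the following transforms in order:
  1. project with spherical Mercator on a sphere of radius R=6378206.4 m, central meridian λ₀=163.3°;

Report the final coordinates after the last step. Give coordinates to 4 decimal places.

E=2820747.8108 m, N=-3028534.6988 m

start: φ=-26.237303°, λ=-171.361067°, h=0.000 m
→ merc (R=6378206.4, λ₀=163.3°): E=2820747.8108, N=-3028534.6988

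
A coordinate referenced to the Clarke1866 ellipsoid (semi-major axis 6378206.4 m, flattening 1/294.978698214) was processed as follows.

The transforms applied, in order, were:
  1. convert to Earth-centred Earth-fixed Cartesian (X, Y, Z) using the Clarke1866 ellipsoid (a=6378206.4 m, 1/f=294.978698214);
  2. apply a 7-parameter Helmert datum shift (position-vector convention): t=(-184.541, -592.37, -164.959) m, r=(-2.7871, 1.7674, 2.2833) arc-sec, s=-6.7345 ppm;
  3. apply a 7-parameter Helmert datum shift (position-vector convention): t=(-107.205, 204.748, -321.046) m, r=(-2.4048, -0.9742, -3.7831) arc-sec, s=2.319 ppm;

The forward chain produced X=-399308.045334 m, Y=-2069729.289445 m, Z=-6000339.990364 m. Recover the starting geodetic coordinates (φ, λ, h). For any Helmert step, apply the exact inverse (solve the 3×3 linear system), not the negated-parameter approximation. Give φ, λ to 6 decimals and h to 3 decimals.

start: X=-399308.0453, Y=-2069729.2894, Z=-6000339.9904 m
→ Helmert⁻¹: X=-399190.2897, Y=-2069866.6057, Z=-6000027.2771
→ Helmert⁻¹: X=-398979.9303, Y=-2069202.6822, Z=-5999934.1027
→ geod (Bowring, a=6378206.400): φ=-70.76887100°, λ=-100.91373100°, h=297.2910 m

φ=-70.768871°, λ=-100.913731°, h=297.291 m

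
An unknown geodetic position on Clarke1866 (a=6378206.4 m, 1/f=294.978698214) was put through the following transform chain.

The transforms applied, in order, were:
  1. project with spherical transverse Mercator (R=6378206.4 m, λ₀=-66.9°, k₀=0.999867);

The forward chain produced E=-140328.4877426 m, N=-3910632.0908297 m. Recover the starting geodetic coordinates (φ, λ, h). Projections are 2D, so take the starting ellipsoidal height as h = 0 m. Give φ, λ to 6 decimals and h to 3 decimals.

φ=-35.124338°, λ=-68.441370°, h=0.000 m

start: E=-140328.4877, N=-3910632.0908 m
→ tm⁻¹: φ=-35.12433800°, λ=-68.44137000°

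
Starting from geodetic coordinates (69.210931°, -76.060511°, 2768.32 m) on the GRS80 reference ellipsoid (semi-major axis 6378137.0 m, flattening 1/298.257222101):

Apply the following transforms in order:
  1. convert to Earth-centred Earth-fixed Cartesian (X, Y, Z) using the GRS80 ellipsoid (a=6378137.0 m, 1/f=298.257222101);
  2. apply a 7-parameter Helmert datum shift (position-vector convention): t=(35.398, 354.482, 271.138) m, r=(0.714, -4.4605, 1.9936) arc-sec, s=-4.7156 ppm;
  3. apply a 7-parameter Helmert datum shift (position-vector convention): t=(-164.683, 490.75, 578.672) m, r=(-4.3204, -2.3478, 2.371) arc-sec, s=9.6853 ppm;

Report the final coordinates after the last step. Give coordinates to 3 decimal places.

X=546901.686 m, Y=-2203576.339 m, Z=5943888.700 m

start: φ=69.210931°, λ=-76.060511°, h=2768.320 m
→ ECEF (a=6378137.000, f=1/298.257222101): X=547177.7733, Y=-2204526.1108, Z=5942952.7547
→ Helmert 7p (PV): X=547103.3818, Y=-2204176.5164, Z=5943200.0698
→ Helmert 7p (PV): X=546901.6859, Y=-2203576.3387, Z=5943888.6998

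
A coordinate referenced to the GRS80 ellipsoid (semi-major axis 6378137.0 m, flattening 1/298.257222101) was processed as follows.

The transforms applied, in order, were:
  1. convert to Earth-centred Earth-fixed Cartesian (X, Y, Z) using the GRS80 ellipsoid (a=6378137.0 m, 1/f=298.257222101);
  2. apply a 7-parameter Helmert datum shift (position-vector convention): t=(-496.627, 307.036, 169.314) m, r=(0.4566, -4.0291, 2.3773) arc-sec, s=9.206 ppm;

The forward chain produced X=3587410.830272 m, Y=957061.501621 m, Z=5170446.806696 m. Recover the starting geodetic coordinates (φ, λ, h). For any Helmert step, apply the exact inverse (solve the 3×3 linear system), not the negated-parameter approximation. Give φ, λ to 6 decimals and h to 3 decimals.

start: X=3587410.8303, Y=957061.5016, Z=5170446.8067 m
→ Helmert⁻¹: X=3587986.4458, Y=956715.7495, Z=5170157.6913
→ geod (Bowring, a=6378137.000): φ=54.49517200°, λ=14.93021500°, h=1486.0640 m

φ=54.495172°, λ=14.930215°, h=1486.064 m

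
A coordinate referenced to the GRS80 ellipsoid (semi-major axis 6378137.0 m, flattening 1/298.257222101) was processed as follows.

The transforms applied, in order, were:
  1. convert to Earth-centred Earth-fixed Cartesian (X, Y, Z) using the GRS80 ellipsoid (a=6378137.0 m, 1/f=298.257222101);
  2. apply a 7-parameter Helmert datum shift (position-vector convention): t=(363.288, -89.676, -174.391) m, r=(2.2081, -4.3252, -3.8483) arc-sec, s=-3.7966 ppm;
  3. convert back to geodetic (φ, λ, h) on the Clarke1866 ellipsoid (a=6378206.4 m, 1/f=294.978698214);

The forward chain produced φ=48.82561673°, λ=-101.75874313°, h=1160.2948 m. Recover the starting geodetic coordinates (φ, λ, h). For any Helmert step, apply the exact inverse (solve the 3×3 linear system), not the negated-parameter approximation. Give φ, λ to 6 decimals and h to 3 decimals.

start: φ=48.825617°, λ=-101.758743°, h=1160.295 m
→ ECEF (a=6378206.400, f=1/294.978698214): X=-857542.9654, Y=-4119643.6143, Z=4778482.6414
→ Helmert⁻¹: X=-857732.4460, Y=-4119534.4243, Z=4778737.2614
→ geod (Bowring, a=6378137.000): φ=48.82546500°, λ=-101.76157200°, h=1241.8000 m

φ=48.825465°, λ=-101.761572°, h=1241.800 m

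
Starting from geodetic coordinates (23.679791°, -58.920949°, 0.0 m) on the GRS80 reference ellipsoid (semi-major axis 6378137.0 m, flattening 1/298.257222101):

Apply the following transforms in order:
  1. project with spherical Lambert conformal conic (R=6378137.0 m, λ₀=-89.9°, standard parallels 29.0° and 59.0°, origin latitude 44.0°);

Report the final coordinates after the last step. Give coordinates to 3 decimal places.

start: φ=23.679791°, λ=-58.920949°, h=0.000 m
→ lcc (R=6378137.0, λ₀=-89.9°): E=3166651.1735, N=-1623315.3995

E=3166651.174 m, N=-1623315.400 m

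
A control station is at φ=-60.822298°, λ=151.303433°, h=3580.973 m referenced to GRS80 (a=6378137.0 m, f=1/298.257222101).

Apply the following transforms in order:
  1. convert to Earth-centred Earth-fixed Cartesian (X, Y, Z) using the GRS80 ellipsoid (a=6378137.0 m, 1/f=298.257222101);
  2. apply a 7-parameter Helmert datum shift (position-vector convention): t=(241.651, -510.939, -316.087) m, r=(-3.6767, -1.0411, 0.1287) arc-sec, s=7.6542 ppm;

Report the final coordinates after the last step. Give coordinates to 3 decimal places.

X=-2735818.112 m, Y=1497139.161 m, Z=-5549241.751 m

start: φ=-60.822298°, λ=151.303433°, h=3580.973 m
→ ECEF (a=6378137.000, f=1/298.257222101): X=-2736065.8936, Y=1497739.2533, Z=-5548842.6841
→ Helmert 7p (PV): X=-2735818.1121, Y=1497139.1615, Z=-5549241.7508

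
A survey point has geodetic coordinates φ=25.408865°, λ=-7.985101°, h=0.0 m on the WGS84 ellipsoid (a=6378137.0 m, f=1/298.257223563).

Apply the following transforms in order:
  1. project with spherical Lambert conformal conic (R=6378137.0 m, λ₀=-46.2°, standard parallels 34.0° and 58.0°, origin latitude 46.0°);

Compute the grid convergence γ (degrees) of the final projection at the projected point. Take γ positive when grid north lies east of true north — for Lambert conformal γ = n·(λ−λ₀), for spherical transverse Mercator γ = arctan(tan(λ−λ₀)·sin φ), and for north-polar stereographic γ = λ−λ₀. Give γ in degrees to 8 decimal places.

27.69661197

start: φ=25.408865°, λ=-7.985101°, h=0.000 m
→ into lcc (λ₀=-46.2°): φ=25.40886500°, λ−λ₀=38.21489900°
convergence γ = 27.69661197°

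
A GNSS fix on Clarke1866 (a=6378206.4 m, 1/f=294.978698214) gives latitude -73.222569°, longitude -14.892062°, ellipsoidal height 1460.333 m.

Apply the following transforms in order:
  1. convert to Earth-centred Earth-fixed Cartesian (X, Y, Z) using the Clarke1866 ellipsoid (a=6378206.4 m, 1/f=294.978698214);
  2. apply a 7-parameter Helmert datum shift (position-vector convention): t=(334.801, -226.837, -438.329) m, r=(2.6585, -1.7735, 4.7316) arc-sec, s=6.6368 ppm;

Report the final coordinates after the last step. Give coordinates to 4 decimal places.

start: φ=-73.222569°, λ=-14.892062°, h=1460.333 m
→ ECEF (a=6378206.400, f=1/294.978698214): X=1785212.8118, Y=-474743.5697, Z=-6085675.8727
→ Helmert 7p (PV): X=1785622.6773, Y=-474854.1680, Z=-6086145.3603

X=1785622.6773 m, Y=-474854.1680 m, Z=-6086145.3603 m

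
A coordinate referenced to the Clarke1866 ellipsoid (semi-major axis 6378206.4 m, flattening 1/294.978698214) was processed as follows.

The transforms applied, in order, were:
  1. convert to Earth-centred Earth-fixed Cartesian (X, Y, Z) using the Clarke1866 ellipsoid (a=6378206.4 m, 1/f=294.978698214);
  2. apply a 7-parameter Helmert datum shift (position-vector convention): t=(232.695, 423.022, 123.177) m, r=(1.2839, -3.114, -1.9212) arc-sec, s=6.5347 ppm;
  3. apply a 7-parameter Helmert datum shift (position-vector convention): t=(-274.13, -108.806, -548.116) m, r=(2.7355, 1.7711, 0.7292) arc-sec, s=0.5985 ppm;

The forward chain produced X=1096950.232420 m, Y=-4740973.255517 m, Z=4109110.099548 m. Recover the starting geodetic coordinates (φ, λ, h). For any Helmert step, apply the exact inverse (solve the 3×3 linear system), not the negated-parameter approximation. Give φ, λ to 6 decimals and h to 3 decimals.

start: X=1096950.2324, Y=-4740973.2555, Z=4109110.0995 m
→ Helmert⁻¹: X=1097171.6574, Y=-4740810.9874, Z=4109728.0498
→ Helmert⁻¹: X=1097037.9976, Y=-4741167.2287, Z=4109590.9674
→ geod (Bowring, a=6378206.400): φ=40.37224800°, λ=-76.97185600°, h=350.1560 m

φ=40.372248°, λ=-76.971856°, h=350.156 m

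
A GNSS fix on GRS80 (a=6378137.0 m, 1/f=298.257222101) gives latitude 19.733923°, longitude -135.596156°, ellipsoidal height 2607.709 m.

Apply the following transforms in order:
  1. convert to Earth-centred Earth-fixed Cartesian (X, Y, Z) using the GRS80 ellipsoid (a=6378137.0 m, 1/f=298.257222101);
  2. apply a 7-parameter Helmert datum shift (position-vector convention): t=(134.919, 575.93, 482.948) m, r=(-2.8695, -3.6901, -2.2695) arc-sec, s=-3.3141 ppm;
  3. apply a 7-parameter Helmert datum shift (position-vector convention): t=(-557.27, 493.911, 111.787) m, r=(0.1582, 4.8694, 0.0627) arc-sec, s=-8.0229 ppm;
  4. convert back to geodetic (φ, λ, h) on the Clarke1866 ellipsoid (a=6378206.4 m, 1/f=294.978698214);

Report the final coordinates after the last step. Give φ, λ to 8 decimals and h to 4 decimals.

start: φ=19.733923°, λ=-135.596156°, h=2607.709 m
→ ECEF (a=6378137.000, f=1/298.257222101): X=-4292484.8628, Y=-4204075.9339, Z=2140874.9497
→ Helmert 7p (PV): X=-4292420.2751, Y=-4203409.0586, Z=2141332.4956
→ Helmert 7p (PV): X=-4292891.2786, Y=-4202884.3712, Z=2141525.2116
→ geod (Bowring, a=6378206.400): φ=19.74246908°, λ=-135.60698672°, h=2273.6039 m

φ=19.74246908°, λ=-135.60698672°, h=2273.6039 m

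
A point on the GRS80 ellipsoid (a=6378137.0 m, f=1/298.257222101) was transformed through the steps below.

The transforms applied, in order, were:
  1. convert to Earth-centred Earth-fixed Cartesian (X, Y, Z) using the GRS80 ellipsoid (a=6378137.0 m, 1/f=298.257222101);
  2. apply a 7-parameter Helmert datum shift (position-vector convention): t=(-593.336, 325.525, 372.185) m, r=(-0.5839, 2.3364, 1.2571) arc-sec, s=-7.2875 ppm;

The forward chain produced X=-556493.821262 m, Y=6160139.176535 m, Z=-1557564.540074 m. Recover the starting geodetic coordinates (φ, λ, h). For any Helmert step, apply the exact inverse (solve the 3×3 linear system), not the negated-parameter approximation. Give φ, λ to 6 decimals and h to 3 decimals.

φ=-14.229734°, λ=95.156248°, h=1239.459 m

start: X=-556493.8213, Y=6160139.1765, Z=-1557564.5401 m
→ Helmert⁻¹: X=-555849.3475, Y=6159866.3394, Z=-1557936.9373
→ geod (Bowring, a=6378137.000): φ=-14.22973400°, λ=95.15624800°, h=1239.4590 m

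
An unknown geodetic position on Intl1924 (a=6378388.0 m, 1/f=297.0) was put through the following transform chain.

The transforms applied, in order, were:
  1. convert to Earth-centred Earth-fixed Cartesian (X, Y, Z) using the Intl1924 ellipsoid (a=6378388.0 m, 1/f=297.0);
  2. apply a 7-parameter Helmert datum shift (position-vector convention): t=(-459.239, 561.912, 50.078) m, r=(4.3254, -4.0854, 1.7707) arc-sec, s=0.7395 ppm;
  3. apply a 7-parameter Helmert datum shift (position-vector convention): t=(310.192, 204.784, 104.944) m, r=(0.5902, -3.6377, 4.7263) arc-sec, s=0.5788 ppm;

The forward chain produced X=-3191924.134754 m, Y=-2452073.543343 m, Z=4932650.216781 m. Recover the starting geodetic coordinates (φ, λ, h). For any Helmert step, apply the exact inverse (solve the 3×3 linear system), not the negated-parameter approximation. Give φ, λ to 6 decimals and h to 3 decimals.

φ=50.973859°, λ=-142.459691°, h=1102.918 m

start: X=-3191924.1348, Y=-2452073.5433, Z=4932650.2168 m
→ Helmert⁻¹: X=-3192201.6762, Y=-2452189.6486, Z=4932605.7323
→ Helmert⁻¹: X=-3191663.4324, Y=-2452618.9090, Z=4932666.6544
→ geod (Bowring, a=6378388.000): φ=50.97385900°, λ=-142.45969100°, h=1102.9180 m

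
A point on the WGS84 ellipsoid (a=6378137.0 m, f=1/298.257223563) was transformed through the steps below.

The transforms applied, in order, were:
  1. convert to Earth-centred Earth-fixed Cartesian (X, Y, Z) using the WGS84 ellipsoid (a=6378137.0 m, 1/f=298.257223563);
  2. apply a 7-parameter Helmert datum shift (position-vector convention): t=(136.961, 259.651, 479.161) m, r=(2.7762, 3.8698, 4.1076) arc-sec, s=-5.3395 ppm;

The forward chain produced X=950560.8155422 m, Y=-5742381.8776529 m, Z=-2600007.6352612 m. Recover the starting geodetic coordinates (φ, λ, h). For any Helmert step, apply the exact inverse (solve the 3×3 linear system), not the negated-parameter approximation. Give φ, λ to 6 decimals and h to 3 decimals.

start: X=950560.8155, Y=-5742381.8777, Z=-2600007.6353 m
→ Helmert⁻¹: X=950363.3546, Y=-5742726.1173, Z=-2600405.5579
→ geod (Bowring, a=6378137.000): φ=-24.21591000°, λ=-80.60329000°, h=716.4150 m

φ=-24.215910°, λ=-80.603290°, h=716.415 m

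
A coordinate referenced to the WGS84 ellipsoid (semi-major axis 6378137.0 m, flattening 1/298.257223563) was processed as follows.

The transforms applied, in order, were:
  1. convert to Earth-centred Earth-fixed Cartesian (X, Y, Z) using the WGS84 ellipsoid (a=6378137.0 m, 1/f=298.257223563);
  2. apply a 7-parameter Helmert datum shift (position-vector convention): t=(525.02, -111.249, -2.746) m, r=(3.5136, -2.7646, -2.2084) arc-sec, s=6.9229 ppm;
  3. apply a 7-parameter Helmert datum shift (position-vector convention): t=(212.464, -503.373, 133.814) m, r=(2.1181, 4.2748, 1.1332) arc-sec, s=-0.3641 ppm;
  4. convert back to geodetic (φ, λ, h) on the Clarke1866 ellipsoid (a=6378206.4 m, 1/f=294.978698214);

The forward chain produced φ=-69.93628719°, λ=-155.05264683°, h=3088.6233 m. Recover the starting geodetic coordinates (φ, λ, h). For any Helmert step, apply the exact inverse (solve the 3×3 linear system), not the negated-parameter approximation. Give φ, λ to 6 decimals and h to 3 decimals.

φ=-69.931589°, λ=-155.070664°, h=3170.037 m

start: φ=-69.936287°, λ=-155.052647°, h=3088.623 m
→ ECEF (a=6378206.400, f=1/294.978698214): X=-1990887.4562, Y=-926139.8940, Z=-5971321.7808
→ Helmert⁻¹: X=-1990981.9728, Y=-925687.2401, Z=-5971489.5261
→ Helmert⁻¹: X=-1991563.3305, Y=-925692.6257, Z=-5971402.9785
→ geod (Bowring, a=6378137.000): φ=-69.93158900°, λ=-155.07066400°, h=3170.0370 m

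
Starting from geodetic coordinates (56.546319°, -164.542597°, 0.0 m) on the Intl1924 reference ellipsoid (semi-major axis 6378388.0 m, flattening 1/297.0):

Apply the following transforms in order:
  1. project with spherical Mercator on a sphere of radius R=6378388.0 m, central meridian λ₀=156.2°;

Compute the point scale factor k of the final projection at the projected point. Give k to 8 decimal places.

1.81401724

start: φ=56.546319°, λ=-164.542597°, h=0.000 m
→ into merc (λ₀=156.2°): φ=56.54631900°, λ−λ₀=39.25740300°
scale k = 1.81401724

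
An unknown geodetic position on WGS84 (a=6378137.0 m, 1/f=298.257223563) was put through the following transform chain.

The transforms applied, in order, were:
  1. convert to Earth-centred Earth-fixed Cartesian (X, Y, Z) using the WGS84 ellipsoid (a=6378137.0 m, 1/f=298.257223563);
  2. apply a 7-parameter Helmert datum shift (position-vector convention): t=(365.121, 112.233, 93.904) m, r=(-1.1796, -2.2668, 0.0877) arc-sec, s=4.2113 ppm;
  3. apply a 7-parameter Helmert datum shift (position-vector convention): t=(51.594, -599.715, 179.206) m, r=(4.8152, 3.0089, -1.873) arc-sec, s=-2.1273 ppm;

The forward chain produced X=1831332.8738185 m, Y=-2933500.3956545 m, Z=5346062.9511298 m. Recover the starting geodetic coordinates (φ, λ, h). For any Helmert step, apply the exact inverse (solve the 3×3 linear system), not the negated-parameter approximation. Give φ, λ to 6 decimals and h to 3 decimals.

start: X=1831332.8738, Y=-2933500.3957, Z=5346062.9511 m
→ Helmert⁻¹: X=1831233.8217, Y=-2932765.4904, Z=5345990.2954
→ Helmert⁻¹: X=1830918.4928, Y=-2932896.7228, Z=5345836.9841
→ geod (Bowring, a=6378137.000): φ=57.28196100°, λ=-58.02471700°, h=3447.0760 m

φ=57.281961°, λ=-58.024717°, h=3447.076 m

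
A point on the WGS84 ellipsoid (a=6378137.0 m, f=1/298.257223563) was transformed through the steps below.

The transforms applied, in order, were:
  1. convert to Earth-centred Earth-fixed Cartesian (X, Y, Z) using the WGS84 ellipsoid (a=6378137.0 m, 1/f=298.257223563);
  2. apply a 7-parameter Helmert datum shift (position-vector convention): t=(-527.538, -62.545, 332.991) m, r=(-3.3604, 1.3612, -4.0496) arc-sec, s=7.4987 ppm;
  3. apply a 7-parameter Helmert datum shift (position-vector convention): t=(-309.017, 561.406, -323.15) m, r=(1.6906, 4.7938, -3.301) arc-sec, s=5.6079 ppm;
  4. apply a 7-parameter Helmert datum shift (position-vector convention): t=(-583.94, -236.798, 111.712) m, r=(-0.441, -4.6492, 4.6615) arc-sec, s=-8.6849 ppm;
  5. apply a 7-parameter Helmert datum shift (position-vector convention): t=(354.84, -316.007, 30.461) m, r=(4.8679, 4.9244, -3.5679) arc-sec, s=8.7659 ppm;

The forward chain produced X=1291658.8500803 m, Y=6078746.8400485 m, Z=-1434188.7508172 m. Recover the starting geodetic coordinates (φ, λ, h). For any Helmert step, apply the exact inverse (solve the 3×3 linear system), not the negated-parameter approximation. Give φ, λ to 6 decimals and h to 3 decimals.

φ=-13.081063°, λ=77.995567°, h=975.774 m

start: X=1291658.8501, Y=6078746.8400, Z=-1434188.7508 m
→ Helmert⁻¹: X=1291221.7814, Y=6078998.0439, Z=-1434319.2787
→ Helmert⁻¹: X=1291921.9969, Y=6079261.5099, Z=-1434459.5709
→ Helmert⁻¹: X=1292159.8170, Y=6078674.9400, Z=-1434148.1698
→ Helmert⁻¹: X=1292567.7833, Y=6078740.6479, Z=-1434362.8412
→ geod (Bowring, a=6378137.000): φ=-13.08106300°, λ=77.99556700°, h=975.7740 m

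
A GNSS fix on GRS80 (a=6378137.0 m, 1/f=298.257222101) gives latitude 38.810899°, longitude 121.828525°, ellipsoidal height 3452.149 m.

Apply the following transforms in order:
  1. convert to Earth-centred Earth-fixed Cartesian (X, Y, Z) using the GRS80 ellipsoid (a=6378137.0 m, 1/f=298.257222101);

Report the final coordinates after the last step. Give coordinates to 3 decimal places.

start: φ=38.810899°, λ=121.828525°, h=3452.149 m
→ ECEF (a=6378137.000, f=1/298.257222101): X=-2625925.6146, Y=4230480.2225, Z=3978144.4247

X=-2625925.615 m, Y=4230480.223 m, Z=3978144.425 m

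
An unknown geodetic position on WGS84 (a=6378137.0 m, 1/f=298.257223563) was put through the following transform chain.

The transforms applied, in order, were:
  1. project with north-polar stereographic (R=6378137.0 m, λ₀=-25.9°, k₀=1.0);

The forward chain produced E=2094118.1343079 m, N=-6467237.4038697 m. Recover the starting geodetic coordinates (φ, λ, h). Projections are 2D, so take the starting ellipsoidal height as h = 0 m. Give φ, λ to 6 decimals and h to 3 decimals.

φ=33.893613°, λ=-7.957833°, h=0.000 m

start: E=2094118.1343, N=-6467237.4039 m
→ stereo⁻¹: φ=33.89361300°, λ=-7.95783300°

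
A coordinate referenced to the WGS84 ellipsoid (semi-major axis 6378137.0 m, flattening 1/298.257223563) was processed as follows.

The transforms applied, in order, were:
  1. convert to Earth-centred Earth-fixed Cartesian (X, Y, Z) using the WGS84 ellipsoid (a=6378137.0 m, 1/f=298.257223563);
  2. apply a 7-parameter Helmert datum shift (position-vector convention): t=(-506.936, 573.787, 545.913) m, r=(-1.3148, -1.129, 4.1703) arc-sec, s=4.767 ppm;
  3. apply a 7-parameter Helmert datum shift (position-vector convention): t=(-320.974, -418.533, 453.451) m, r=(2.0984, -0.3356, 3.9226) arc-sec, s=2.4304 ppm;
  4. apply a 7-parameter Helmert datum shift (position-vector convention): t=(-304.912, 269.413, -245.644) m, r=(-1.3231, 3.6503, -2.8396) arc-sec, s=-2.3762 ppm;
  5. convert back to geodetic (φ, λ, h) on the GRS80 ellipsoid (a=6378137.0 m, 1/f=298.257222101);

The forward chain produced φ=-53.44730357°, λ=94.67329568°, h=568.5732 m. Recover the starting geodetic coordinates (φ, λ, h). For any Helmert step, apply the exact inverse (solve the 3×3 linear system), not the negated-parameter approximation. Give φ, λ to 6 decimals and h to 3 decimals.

φ=-53.454957°, λ=94.654536°, h=836.441 m

start: φ=-53.447304°, λ=94.673296°, h=568.573 m
→ ECEF (a=6378137.000, f=1/298.257222101): X=-310183.3079, Y=3794488.2587, Z=-5100803.4787
→ Helmert⁻¹: X=-309841.1017, Y=3794256.3139, Z=-5100551.0995
→ Helmert⁻¹: X=-309455.5115, Y=3794619.6149, Z=-5101030.2535
→ Helmert⁻¹: X=-308898.3171, Y=3794066.5059, Z=-5101525.9720
→ geod (Bowring, a=6378137.000): φ=-53.45495700°, λ=94.65453600°, h=836.4410 m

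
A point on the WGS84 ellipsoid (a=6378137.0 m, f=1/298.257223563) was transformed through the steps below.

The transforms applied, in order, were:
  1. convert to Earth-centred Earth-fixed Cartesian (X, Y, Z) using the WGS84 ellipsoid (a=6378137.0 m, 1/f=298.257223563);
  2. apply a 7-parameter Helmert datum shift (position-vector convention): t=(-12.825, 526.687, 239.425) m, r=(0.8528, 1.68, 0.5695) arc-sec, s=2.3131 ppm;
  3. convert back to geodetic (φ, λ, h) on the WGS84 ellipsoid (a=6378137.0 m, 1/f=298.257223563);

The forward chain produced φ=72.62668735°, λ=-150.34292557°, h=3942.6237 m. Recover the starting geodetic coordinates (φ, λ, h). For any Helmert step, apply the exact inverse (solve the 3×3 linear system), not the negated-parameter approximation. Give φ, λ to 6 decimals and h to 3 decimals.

φ=72.623628°, λ=-150.330563°, h=3773.856 m

start: φ=72.626687°, λ=-150.342926°, h=3942.624 m
→ ECEF (a=6378137.000, f=1/298.257223563): X=-1661096.7476, Y=-945824.1945, Z=6068695.0259
→ Helmert⁻¹: X=-1661132.1198, Y=-946319.0162, Z=6068431.9468
→ geod (Bowring, a=6378137.000): φ=72.62362800°, λ=-150.33056300°, h=3773.8560 m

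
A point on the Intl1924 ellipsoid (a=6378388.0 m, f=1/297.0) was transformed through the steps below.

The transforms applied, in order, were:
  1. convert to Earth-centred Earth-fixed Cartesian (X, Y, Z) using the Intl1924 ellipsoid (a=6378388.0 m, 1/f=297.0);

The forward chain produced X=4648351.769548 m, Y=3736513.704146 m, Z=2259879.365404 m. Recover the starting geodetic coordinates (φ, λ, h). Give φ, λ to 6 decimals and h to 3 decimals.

start: X=4648351.7695, Y=3736513.7041, Z=2259879.3654 m
→ geod (Bowring, a=6378388.000): φ=20.88120200°, λ=38.79358300°, h=2075.7510 m

φ=20.881202°, λ=38.793583°, h=2075.751 m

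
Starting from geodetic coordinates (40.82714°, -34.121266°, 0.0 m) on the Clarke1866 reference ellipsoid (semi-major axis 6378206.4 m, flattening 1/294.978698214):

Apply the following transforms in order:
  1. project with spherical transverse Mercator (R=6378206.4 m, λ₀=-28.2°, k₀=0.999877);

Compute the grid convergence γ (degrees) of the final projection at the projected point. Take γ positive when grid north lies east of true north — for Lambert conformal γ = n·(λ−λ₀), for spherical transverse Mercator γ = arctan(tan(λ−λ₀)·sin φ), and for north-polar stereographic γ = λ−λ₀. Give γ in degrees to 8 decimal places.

-3.87910321

start: φ=40.827140°, λ=-34.121266°, h=0.000 m
→ into tm (λ₀=-28.2°): φ=40.82714000°, λ−λ₀=-5.92126600°
convergence γ = -3.87910321°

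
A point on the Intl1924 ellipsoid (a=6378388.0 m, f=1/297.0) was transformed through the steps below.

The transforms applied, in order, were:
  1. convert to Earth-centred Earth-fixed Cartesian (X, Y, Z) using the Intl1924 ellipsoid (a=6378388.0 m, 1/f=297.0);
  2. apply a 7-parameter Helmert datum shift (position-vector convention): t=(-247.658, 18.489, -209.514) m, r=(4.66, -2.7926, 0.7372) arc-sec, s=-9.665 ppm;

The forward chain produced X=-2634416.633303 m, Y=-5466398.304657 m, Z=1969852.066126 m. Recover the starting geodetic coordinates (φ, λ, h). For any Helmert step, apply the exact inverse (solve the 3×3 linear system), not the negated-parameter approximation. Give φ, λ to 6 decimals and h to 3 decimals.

start: X=-2634416.6333, Y=-5466398.3047, Z=1969852.0661 m
→ Helmert⁻¹: X=-2634187.2971, Y=-5466415.7001, Z=1970239.7840
→ geod (Bowring, a=6378388.000): φ=18.10203600°, λ=-115.72875000°, h=3519.7500 m

φ=18.102036°, λ=-115.728750°, h=3519.750 m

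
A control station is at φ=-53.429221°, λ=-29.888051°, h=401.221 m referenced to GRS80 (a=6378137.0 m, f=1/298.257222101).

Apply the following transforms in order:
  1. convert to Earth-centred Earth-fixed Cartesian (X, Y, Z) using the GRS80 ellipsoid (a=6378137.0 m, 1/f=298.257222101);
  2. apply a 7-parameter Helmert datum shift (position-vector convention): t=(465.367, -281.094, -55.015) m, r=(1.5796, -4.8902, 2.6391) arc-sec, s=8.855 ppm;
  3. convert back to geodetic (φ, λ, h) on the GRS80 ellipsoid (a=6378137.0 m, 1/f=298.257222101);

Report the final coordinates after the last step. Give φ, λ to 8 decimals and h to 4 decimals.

start: φ=-53.429221°, λ=-29.888051°, h=401.221 m
→ ECEF (a=6378137.000, f=1/298.257222101): X=3302112.6928, Y=-1897882.7646, Z=-5099470.1499
→ Helmert 7p (PV): X=3302752.4842, Y=-1898099.3617, Z=-5099506.5667
→ geod (Bowring, a=6378137.000): φ=-53.42463486°, λ=-29.88608030°, h=825.2959 m

φ=-53.42463486°, λ=-29.88608030°, h=825.2959 m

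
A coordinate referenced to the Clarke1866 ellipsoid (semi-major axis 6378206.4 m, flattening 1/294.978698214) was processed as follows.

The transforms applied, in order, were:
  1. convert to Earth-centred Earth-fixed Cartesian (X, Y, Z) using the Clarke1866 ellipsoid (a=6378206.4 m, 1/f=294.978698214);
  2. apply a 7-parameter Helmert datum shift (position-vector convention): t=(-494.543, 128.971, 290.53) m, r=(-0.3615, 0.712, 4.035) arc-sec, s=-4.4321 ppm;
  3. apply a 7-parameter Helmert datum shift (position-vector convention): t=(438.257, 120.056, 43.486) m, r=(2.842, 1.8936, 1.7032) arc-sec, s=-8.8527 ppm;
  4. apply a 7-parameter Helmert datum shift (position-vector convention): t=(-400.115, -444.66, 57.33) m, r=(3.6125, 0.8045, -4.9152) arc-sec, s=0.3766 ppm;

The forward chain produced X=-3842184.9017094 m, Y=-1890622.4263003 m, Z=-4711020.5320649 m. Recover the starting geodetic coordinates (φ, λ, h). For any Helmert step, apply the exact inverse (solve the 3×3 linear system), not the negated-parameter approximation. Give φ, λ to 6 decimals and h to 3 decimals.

φ=-47.929645°, λ=-153.797353°, h=62.416 m

start: X=-3842184.9017, Y=-1890622.4263, Z=-4711020.5321 m
→ Helmert⁻¹: X=-3841719.9190, Y=-1890351.1099, Z=-4711057.9644
→ Helmert⁻¹: X=-3842164.5500, Y=-1890521.0879, Z=-4711152.3811
→ Helmert⁻¹: X=-3841707.7542, Y=-1890575.0288, Z=-4711480.3673
→ geod (Bowring, a=6378206.400): φ=-47.92964500°, λ=-153.79735300°, h=62.4160 m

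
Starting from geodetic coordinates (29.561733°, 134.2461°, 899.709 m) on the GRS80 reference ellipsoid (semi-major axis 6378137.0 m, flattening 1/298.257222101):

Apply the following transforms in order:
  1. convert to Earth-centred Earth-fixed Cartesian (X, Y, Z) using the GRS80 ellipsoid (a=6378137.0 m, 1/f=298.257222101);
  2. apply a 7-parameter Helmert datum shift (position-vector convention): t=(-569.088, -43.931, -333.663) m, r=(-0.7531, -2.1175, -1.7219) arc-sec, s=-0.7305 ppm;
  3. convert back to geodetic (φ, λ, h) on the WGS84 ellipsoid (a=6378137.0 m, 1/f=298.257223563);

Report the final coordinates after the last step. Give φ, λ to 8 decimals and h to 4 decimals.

φ=29.55692596°, λ=134.25029898°, h=1048.3061 m

start: φ=29.561733°, λ=134.246100°, h=899.709 m
→ ECEF (a=6378137.000, f=1/298.257222101): X=-3874677.4169, Y=3978009.3249, Z=3128652.4398
→ Helmert 7p (PV): X=-3875242.5845, Y=3978006.2568, Z=3128262.1900
→ geod (Bowring, a=6378137.000): φ=29.55692596°, λ=134.25029898°, h=1048.3061 m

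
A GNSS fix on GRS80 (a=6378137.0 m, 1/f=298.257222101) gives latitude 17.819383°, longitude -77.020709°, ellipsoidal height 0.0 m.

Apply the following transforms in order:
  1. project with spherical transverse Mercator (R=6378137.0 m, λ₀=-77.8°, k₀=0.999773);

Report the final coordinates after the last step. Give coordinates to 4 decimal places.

start: φ=17.819383°, λ=-77.020709°, h=0.000 m
→ tm (R=6378137.0, λ₀=-77.8°): E=82571.8342, N=1983366.2022

E=82571.8342 m, N=1983366.2022 m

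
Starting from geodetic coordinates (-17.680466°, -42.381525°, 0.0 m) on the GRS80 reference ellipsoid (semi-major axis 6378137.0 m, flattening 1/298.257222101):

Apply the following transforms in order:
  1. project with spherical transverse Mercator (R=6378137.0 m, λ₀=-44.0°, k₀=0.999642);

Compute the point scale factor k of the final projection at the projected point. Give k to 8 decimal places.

1.00000414

start: φ=-17.680466°, λ=-42.381525°, h=0.000 m
→ into tm (λ₀=-44.0°): φ=-17.68046600°, λ−λ₀=1.61847500°
scale k = 1.00000414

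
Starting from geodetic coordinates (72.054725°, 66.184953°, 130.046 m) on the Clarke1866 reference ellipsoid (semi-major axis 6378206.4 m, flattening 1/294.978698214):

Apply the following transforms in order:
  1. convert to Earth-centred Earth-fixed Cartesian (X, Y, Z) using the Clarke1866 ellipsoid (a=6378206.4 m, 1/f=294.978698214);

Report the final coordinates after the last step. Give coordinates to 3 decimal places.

start: φ=72.054725°, λ=66.184953°, h=130.046 m
→ ECEF (a=6378206.400, f=1/294.978698214): X=795969.0564, Y=1803420.5740, Z=6045512.3983

X=795969.056 m, Y=1803420.574 m, Z=6045512.398 m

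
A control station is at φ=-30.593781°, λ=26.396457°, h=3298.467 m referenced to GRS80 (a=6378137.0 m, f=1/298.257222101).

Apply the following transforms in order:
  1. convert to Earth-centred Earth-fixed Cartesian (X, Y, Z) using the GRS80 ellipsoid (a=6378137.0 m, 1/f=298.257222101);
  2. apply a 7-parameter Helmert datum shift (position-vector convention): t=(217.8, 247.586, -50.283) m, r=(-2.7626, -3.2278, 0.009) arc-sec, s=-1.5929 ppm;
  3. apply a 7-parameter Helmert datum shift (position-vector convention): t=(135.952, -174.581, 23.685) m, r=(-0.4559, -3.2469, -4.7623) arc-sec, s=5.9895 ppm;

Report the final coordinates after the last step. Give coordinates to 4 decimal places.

X=4925207.7407 m, Y=2444170.0449 m, Z=-3228811.4330 m

start: φ=-30.593781°, λ=26.396457°, h=3298.467 m
→ ECEF (a=6378137.000, f=1/298.257222101): X=4924674.6477, Y=2444250.1690, Z=-3228887.0902
→ Helmert 7p (PV): X=4924935.0247, Y=2444450.8306, Z=-3228887.9016
→ Helmert 7p (PV): X=4925207.7407, Y=2444170.0449, Z=-3228811.4330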